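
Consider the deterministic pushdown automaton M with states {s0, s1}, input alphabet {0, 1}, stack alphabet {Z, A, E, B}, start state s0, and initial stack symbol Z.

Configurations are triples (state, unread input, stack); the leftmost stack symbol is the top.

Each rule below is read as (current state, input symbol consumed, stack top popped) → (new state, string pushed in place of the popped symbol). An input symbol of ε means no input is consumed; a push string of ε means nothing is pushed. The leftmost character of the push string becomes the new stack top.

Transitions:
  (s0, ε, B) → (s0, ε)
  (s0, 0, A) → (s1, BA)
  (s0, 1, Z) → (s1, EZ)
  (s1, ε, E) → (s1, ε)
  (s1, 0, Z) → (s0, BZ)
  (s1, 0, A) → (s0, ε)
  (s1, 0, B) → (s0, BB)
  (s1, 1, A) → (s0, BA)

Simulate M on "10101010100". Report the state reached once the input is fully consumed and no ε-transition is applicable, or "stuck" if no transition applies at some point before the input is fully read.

(s0, 10101010100, Z)
  read 1, top Z: go to s1, push EZ → (s1, 0101010100, EZ)
  ε-move, top E: go to s1, push ε → (s1, 0101010100, Z)
  read 0, top Z: go to s0, push BZ → (s0, 101010100, BZ)
  ε-move, top B: go to s0, push ε → (s0, 101010100, Z)
  read 1, top Z: go to s1, push EZ → (s1, 01010100, EZ)
  ε-move, top E: go to s1, push ε → (s1, 01010100, Z)
  read 0, top Z: go to s0, push BZ → (s0, 1010100, BZ)
  ε-move, top B: go to s0, push ε → (s0, 1010100, Z)
  read 1, top Z: go to s1, push EZ → (s1, 010100, EZ)
  ε-move, top E: go to s1, push ε → (s1, 010100, Z)
  read 0, top Z: go to s0, push BZ → (s0, 10100, BZ)
  ε-move, top B: go to s0, push ε → (s0, 10100, Z)
  read 1, top Z: go to s1, push EZ → (s1, 0100, EZ)
  ε-move, top E: go to s1, push ε → (s1, 0100, Z)
  read 0, top Z: go to s0, push BZ → (s0, 100, BZ)
  ε-move, top B: go to s0, push ε → (s0, 100, Z)
  read 1, top Z: go to s1, push EZ → (s1, 00, EZ)
  ε-move, top E: go to s1, push ε → (s1, 00, Z)
  read 0, top Z: go to s0, push BZ → (s0, 0, BZ)
  ε-move, top B: go to s0, push ε → (s0, 0, Z)
No transition for (s0, 0, top Z); M blocks with input 0 remaining.

stuck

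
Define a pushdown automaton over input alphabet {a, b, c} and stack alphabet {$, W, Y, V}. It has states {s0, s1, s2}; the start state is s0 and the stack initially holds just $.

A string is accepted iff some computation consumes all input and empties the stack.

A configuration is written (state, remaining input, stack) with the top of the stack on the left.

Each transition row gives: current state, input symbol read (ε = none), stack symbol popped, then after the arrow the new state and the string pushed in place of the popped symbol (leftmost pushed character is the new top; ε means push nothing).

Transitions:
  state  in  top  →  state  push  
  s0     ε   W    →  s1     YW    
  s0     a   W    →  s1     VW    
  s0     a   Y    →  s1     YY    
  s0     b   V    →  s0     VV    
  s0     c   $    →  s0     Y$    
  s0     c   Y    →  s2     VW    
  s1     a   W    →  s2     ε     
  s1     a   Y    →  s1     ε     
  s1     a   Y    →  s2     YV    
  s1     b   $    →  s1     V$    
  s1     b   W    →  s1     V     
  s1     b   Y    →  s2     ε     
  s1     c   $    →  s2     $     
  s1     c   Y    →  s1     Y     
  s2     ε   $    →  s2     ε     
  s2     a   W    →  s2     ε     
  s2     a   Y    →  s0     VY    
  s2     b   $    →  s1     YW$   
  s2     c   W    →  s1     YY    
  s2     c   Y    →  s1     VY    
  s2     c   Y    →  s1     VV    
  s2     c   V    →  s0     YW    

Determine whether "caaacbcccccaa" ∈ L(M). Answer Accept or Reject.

Accept

One accepting computation: (s0, caaacbcccccaa, $) ⊢ (s0, aaacbcccccaa, Y$) ⊢ (s1, aacbcccccaa, YY$) ⊢ (s1, acbcccccaa, Y$) ⊢ (s1, cbcccccaa, $) ⊢ (s2, bcccccaa, $) ⊢ (s1, cccccaa, YW$) ⊢ (s1, ccccaa, YW$) ⊢ (s1, cccaa, YW$) ⊢ (s1, ccaa, YW$) ⊢ (s1, caa, YW$) ⊢ (s1, aa, YW$) ⊢ (s1, a, W$) ⊢ (s2, ε, $) ⊢ (s2, ε, ε)
All input consumed and the stack is empty.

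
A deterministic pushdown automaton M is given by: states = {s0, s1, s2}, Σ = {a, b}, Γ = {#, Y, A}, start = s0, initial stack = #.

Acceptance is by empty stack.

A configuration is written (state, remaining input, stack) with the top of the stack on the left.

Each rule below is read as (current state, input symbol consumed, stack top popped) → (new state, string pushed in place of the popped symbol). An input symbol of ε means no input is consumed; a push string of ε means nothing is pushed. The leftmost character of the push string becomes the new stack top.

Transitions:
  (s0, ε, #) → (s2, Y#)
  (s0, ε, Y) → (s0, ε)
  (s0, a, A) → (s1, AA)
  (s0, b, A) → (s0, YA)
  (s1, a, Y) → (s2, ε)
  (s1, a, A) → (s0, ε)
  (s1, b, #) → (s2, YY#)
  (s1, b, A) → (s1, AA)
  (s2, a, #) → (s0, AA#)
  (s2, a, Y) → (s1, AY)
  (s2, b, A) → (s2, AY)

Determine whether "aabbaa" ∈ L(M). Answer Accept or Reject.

Reject

(s0, aabbaa, #) ⊢ (s2, aabbaa, Y#) ⊢ (s1, abbaa, AY#) ⊢ (s0, bbaa, Y#) ⊢ (s0, bbaa, #) ⊢ (s2, bbaa, Y#)
No transition applies at (s2, bbaa, Y#); input not fully consumed.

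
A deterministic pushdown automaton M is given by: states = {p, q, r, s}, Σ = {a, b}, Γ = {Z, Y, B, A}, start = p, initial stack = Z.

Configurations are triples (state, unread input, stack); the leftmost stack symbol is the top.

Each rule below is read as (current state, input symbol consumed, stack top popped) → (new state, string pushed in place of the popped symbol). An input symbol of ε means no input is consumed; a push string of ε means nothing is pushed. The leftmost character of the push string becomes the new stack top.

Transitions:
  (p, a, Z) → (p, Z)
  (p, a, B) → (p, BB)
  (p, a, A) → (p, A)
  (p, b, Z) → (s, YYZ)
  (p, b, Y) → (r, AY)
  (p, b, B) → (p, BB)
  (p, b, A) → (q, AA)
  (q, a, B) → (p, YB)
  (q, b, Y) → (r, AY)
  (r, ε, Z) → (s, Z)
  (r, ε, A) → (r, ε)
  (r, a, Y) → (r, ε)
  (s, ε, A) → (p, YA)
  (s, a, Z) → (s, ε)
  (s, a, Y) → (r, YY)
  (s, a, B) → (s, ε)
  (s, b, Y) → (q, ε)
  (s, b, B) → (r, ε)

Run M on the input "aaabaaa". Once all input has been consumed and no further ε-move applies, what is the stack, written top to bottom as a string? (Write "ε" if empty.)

(p, aaabaaa, Z)
  read a, top Z: go to p, push Z → (p, aabaaa, Z)
  read a, top Z: go to p, push Z → (p, abaaa, Z)
  read a, top Z: go to p, push Z → (p, baaa, Z)
  read b, top Z: go to s, push YYZ → (s, aaa, YYZ)
  read a, top Y: go to r, push YY → (r, aa, YYYZ)
  read a, top Y: go to r, push ε → (r, a, YYZ)
  read a, top Y: go to r, push ε → (r, ε, YZ)
All input consumed in state r with stack YZ.

YZ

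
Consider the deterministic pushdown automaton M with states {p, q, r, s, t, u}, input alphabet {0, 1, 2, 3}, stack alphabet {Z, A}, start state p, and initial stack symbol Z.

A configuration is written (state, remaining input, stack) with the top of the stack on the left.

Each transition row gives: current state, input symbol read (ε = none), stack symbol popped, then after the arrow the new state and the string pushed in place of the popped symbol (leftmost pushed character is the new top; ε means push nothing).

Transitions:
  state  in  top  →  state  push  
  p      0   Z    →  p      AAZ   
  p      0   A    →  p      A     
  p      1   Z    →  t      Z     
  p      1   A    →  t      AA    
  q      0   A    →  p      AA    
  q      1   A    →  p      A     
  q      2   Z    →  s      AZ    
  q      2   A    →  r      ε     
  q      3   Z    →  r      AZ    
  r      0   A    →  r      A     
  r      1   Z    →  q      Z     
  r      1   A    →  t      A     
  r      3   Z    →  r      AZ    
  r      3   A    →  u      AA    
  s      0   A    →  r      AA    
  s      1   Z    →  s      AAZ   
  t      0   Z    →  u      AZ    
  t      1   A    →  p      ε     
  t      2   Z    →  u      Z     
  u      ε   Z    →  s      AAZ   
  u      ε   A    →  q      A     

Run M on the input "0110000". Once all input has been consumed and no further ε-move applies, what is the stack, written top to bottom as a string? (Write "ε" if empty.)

AAZ

(p, 0110000, Z)
  read 0, top Z: go to p, push AAZ → (p, 110000, AAZ)
  read 1, top A: go to t, push AA → (t, 10000, AAAZ)
  read 1, top A: go to p, push ε → (p, 0000, AAZ)
  read 0, top A: go to p, push A → (p, 000, AAZ)
  read 0, top A: go to p, push A → (p, 00, AAZ)
  read 0, top A: go to p, push A → (p, 0, AAZ)
  read 0, top A: go to p, push A → (p, ε, AAZ)
All input consumed in state p with stack AAZ.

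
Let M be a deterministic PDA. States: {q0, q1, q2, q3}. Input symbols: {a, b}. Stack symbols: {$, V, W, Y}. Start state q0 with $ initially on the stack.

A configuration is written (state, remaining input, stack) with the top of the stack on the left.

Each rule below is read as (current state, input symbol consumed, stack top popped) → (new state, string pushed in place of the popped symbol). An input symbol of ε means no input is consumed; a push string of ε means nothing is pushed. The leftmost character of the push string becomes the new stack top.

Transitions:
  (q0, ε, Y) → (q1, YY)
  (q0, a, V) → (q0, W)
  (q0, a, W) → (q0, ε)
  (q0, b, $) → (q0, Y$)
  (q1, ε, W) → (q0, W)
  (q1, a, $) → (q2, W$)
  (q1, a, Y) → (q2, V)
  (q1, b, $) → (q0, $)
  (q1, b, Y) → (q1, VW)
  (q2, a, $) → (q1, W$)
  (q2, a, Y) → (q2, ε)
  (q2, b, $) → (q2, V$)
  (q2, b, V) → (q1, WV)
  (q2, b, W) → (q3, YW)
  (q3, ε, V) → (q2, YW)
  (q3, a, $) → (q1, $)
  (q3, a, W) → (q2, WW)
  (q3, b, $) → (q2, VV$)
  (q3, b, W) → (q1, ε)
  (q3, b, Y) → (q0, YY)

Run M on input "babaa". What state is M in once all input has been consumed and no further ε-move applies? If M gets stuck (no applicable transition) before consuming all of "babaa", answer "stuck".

(q0, babaa, $)
  read b, top $: go to q0, push Y$ → (q0, abaa, Y$)
  ε-move, top Y: go to q1, push YY → (q1, abaa, YY$)
  read a, top Y: go to q2, push V → (q2, baa, VY$)
  read b, top V: go to q1, push WV → (q1, aa, WVY$)
  ε-move, top W: go to q0, push W → (q0, aa, WVY$)
  read a, top W: go to q0, push ε → (q0, a, VY$)
  read a, top V: go to q0, push W → (q0, ε, WY$)
All input consumed; M is in state q0.

q0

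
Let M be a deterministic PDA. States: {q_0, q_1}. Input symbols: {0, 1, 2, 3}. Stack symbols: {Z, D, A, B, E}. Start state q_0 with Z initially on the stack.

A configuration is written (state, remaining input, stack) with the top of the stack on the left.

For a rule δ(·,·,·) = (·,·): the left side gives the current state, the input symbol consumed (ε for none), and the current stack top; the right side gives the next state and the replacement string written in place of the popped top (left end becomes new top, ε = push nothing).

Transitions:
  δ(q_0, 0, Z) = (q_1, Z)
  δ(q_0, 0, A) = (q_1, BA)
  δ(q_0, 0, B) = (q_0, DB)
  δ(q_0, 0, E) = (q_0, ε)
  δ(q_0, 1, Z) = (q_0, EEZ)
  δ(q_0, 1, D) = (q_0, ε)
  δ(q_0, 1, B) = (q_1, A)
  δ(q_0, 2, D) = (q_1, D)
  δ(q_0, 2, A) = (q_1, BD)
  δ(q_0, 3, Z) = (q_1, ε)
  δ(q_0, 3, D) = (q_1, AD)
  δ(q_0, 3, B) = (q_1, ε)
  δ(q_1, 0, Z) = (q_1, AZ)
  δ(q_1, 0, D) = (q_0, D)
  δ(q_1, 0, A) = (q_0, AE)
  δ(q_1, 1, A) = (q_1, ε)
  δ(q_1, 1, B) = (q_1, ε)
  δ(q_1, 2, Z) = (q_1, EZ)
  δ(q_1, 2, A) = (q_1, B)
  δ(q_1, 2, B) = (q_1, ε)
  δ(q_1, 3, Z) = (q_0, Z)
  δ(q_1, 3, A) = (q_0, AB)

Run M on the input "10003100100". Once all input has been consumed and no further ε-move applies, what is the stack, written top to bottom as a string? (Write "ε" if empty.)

(q_0, 10003100100, Z) ⊢ (q_0, 0003100100, EEZ) ⊢ (q_0, 003100100, EZ) ⊢ (q_0, 03100100, Z) ⊢ (q_1, 3100100, Z) ⊢ (q_0, 100100, Z) ⊢ (q_0, 00100, EEZ) ⊢ (q_0, 0100, EZ) ⊢ (q_0, 100, Z) ⊢ (q_0, 00, EEZ) ⊢ (q_0, 0, EZ) ⊢ (q_0, ε, Z)
All input consumed in state q_0 with stack Z.

Z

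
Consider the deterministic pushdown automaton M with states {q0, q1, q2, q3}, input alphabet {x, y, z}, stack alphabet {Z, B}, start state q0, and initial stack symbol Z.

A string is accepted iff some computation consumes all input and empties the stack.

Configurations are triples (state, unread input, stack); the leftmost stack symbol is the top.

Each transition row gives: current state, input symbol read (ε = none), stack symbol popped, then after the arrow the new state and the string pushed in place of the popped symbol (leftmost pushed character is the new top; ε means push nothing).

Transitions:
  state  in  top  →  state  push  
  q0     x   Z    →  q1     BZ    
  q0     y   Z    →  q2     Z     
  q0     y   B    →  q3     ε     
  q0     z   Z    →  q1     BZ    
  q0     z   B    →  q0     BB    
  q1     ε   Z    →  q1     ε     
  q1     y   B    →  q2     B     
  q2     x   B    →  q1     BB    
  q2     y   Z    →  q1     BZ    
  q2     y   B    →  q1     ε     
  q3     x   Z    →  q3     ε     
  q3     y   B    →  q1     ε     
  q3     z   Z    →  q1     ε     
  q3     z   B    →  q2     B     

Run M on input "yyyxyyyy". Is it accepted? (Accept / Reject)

(q0, yyyxyyyy, Z)
  read y, top Z: go to q2, push Z → (q2, yyxyyyy, Z)
  read y, top Z: go to q1, push BZ → (q1, yxyyyy, BZ)
  read y, top B: go to q2, push B → (q2, xyyyy, BZ)
  read x, top B: go to q1, push BB → (q1, yyyy, BBZ)
  read y, top B: go to q2, push B → (q2, yyy, BBZ)
  read y, top B: go to q1, push ε → (q1, yy, BZ)
  read y, top B: go to q2, push B → (q2, y, BZ)
  read y, top B: go to q1, push ε → (q1, ε, Z)
  ε-move, top Z: go to q1, push ε → (q1, ε, ε)
All input consumed and the stack is empty.

Accept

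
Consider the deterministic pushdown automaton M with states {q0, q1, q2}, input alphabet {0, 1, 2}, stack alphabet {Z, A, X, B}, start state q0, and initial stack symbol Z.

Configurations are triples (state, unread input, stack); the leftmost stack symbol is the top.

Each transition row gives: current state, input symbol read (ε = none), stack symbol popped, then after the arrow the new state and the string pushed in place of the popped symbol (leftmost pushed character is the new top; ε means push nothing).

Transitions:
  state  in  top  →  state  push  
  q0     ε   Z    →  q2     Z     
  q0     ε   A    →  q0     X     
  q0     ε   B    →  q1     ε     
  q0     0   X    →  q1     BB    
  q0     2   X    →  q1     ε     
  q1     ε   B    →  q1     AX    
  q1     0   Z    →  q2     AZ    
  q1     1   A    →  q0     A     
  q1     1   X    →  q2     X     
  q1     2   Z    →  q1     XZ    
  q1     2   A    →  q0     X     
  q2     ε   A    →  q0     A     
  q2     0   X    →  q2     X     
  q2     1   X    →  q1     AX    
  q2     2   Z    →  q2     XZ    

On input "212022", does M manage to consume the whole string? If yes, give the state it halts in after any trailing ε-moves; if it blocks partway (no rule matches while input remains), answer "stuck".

(q0, 212022, Z) ⊢ (q2, 212022, Z) ⊢ (q2, 12022, XZ) ⊢ (q1, 2022, AXZ) ⊢ (q0, 022, XXZ) ⊢ (q1, 22, BBXZ) ⊢ (q1, 22, AXBXZ) ⊢ (q0, 2, XXBXZ) ⊢ (q1, ε, XBXZ)
All input consumed; M is in state q1.

q1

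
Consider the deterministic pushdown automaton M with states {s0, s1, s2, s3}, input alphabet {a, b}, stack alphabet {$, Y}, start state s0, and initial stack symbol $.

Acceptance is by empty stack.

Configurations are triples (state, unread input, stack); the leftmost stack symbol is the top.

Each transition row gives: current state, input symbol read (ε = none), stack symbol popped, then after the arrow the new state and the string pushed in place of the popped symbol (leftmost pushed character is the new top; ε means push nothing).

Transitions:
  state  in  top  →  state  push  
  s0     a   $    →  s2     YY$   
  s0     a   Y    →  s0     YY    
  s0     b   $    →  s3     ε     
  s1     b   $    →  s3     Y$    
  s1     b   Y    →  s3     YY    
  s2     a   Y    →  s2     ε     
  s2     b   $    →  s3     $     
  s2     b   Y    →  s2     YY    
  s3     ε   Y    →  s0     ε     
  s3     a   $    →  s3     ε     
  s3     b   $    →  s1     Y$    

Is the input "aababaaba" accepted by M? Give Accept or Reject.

Accept

(s0, aababaaba, $)
  read a, top $: go to s2, push YY$ → (s2, ababaaba, YY$)
  read a, top Y: go to s2, push ε → (s2, babaaba, Y$)
  read b, top Y: go to s2, push YY → (s2, abaaba, YY$)
  read a, top Y: go to s2, push ε → (s2, baaba, Y$)
  read b, top Y: go to s2, push YY → (s2, aaba, YY$)
  read a, top Y: go to s2, push ε → (s2, aba, Y$)
  read a, top Y: go to s2, push ε → (s2, ba, $)
  read b, top $: go to s3, push $ → (s3, a, $)
  read a, top $: go to s3, push ε → (s3, ε, ε)
All input consumed and the stack is empty.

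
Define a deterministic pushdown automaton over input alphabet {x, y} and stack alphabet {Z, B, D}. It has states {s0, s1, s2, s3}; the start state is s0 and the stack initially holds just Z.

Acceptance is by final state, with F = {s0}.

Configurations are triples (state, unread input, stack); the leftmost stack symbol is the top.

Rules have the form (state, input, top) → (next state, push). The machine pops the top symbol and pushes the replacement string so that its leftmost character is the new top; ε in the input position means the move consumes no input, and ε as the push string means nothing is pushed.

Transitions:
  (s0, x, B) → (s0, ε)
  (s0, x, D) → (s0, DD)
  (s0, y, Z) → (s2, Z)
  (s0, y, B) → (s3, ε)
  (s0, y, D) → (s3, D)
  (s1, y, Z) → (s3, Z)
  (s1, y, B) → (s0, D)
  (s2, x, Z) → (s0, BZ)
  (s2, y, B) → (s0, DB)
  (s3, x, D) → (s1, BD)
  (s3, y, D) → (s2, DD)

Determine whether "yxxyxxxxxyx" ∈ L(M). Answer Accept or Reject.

(s0, yxxyxxxxxyx, Z) ⊢ (s2, xxyxxxxxyx, Z) ⊢ (s0, xyxxxxxyx, BZ) ⊢ (s0, yxxxxxyx, Z) ⊢ (s2, xxxxxyx, Z) ⊢ (s0, xxxxyx, BZ) ⊢ (s0, xxxyx, Z)
No transition applies at (s0, xxxyx, Z); input not fully consumed.

Reject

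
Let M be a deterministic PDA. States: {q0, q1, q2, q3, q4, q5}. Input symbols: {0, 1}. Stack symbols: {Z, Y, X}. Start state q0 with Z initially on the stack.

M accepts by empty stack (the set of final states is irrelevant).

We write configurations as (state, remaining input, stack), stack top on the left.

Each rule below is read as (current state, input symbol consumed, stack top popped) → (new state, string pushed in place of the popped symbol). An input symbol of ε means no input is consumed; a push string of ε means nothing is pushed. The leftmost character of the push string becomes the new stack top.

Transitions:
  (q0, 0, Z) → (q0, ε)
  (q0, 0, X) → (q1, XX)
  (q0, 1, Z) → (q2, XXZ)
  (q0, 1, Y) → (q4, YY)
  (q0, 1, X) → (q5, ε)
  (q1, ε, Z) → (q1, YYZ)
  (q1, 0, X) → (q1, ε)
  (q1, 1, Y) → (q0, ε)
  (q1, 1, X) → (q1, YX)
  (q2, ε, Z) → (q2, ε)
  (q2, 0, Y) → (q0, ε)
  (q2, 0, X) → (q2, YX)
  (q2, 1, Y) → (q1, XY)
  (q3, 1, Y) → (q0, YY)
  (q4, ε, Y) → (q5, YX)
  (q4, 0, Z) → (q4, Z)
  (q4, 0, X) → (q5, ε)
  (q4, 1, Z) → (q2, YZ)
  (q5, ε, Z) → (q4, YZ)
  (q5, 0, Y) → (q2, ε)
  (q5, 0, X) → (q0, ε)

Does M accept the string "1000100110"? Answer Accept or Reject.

Reject

(q0, 1000100110, Z)
  read 1, top Z: go to q2, push XXZ → (q2, 000100110, XXZ)
  read 0, top X: go to q2, push YX → (q2, 00100110, YXXZ)
  read 0, top Y: go to q0, push ε → (q0, 0100110, XXZ)
  read 0, top X: go to q1, push XX → (q1, 100110, XXXZ)
  read 1, top X: go to q1, push YX → (q1, 00110, YXXXZ)
No transition applies at (q1, 00110, YXXXZ); input not fully consumed.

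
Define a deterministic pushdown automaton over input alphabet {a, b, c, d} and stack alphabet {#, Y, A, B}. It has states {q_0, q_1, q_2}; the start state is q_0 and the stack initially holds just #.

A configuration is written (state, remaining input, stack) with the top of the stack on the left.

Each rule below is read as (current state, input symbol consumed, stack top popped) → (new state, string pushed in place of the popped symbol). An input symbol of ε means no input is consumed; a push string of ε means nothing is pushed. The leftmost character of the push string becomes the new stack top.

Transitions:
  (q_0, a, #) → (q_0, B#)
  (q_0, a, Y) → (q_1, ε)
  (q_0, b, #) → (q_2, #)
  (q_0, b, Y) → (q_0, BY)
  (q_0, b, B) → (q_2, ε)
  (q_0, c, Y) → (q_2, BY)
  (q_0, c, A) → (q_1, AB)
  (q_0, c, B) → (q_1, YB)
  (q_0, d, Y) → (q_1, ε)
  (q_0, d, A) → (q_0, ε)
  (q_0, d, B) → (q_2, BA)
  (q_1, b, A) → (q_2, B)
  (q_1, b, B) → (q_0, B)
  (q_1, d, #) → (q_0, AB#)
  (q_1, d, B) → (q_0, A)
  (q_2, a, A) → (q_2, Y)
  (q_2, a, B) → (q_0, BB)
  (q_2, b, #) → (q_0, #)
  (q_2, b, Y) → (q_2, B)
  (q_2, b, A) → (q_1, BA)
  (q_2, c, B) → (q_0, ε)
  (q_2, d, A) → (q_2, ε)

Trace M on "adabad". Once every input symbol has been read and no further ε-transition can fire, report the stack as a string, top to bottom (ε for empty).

(q_0, adabad, #) ⊢ (q_0, dabad, B#) ⊢ (q_2, abad, BA#) ⊢ (q_0, bad, BBA#) ⊢ (q_2, ad, BA#) ⊢ (q_0, d, BBA#) ⊢ (q_2, ε, BABA#)
All input consumed in state q_2 with stack BABA#.

BABA#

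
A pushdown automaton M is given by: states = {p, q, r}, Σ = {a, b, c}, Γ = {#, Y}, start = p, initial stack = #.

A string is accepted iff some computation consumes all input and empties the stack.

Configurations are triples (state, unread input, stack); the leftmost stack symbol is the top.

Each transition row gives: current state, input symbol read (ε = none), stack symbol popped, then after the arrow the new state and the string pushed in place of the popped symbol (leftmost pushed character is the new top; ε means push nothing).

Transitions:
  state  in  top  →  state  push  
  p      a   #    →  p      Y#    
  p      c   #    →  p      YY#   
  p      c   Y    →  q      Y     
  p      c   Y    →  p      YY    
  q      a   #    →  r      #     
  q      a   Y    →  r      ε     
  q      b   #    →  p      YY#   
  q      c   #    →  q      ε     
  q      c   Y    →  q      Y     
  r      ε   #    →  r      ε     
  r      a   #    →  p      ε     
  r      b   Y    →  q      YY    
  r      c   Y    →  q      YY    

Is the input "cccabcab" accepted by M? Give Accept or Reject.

No computation consumes all input and empties the stack.

Reject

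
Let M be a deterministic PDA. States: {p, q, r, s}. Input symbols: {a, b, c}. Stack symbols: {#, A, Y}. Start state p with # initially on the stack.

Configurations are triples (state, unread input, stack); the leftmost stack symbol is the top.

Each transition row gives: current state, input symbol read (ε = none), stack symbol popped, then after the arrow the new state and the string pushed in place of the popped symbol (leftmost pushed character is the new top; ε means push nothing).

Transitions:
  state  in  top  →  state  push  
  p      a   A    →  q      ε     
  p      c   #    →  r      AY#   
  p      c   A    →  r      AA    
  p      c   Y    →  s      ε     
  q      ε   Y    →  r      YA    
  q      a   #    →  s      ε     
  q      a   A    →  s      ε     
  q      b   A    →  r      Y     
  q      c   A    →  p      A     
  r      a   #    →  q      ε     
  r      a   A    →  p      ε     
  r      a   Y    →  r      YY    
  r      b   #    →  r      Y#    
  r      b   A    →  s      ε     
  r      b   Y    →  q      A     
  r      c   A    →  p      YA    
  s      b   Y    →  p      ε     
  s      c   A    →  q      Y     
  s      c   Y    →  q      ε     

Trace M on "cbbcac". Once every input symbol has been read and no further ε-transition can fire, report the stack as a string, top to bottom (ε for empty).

#

(p, cbbcac, #)
  read c, top #: go to r, push AY# → (r, bbcac, AY#)
  read b, top A: go to s, push ε → (s, bcac, Y#)
  read b, top Y: go to p, push ε → (p, cac, #)
  read c, top #: go to r, push AY# → (r, ac, AY#)
  read a, top A: go to p, push ε → (p, c, Y#)
  read c, top Y: go to s, push ε → (s, ε, #)
All input consumed in state s with stack #.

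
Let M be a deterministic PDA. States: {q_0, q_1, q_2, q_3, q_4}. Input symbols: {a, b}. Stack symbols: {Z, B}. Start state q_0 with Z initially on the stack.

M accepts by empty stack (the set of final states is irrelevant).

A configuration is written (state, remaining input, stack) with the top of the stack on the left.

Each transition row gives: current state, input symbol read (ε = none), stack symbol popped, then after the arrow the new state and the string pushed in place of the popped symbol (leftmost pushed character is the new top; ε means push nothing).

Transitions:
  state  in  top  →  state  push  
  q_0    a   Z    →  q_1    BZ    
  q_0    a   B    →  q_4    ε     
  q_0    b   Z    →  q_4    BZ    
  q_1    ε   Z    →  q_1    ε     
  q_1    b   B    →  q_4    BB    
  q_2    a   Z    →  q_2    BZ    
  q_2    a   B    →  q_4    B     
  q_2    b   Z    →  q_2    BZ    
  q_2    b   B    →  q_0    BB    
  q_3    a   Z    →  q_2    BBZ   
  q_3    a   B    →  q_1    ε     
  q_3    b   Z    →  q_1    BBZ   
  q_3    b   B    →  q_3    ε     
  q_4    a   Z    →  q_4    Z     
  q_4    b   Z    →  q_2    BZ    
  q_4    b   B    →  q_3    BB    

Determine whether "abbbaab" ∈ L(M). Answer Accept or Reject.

(q_0, abbbaab, Z)
  read a, top Z: go to q_1, push BZ → (q_1, bbbaab, BZ)
  read b, top B: go to q_4, push BB → (q_4, bbaab, BBZ)
  read b, top B: go to q_3, push BB → (q_3, baab, BBBZ)
  read b, top B: go to q_3, push ε → (q_3, aab, BBZ)
  read a, top B: go to q_1, push ε → (q_1, ab, BZ)
No transition applies at (q_1, ab, BZ); input not fully consumed.

Reject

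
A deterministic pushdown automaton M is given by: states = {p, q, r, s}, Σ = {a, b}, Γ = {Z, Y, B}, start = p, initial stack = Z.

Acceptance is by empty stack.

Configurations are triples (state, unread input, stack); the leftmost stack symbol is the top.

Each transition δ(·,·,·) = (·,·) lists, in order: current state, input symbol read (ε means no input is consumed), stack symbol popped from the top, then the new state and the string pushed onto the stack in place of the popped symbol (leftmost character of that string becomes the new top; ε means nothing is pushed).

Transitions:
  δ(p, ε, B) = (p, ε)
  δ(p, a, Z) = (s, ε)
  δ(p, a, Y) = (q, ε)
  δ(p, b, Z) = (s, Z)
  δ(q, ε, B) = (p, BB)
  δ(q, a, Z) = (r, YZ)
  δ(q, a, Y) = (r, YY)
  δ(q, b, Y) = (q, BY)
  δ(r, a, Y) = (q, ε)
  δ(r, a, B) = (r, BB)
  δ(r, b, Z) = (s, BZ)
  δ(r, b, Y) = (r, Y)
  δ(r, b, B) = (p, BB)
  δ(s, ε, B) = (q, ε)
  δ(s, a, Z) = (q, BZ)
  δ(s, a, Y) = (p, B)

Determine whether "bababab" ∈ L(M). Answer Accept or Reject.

(p, bababab, Z)
  read b, top Z: go to s, push Z → (s, ababab, Z)
  read a, top Z: go to q, push BZ → (q, babab, BZ)
  ε-move, top B: go to p, push BB → (p, babab, BBZ)
  ε-move, top B: go to p, push ε → (p, babab, BZ)
  ε-move, top B: go to p, push ε → (p, babab, Z)
  read b, top Z: go to s, push Z → (s, abab, Z)
  read a, top Z: go to q, push BZ → (q, bab, BZ)
  ε-move, top B: go to p, push BB → (p, bab, BBZ)
  ε-move, top B: go to p, push ε → (p, bab, BZ)
  ε-move, top B: go to p, push ε → (p, bab, Z)
  read b, top Z: go to s, push Z → (s, ab, Z)
  read a, top Z: go to q, push BZ → (q, b, BZ)
  ε-move, top B: go to p, push BB → (p, b, BBZ)
  ε-move, top B: go to p, push ε → (p, b, BZ)
  ε-move, top B: go to p, push ε → (p, b, Z)
  read b, top Z: go to s, push Z → (s, ε, Z)
All input consumed; stack is Z, not empty, and no further ε-move applies.

Reject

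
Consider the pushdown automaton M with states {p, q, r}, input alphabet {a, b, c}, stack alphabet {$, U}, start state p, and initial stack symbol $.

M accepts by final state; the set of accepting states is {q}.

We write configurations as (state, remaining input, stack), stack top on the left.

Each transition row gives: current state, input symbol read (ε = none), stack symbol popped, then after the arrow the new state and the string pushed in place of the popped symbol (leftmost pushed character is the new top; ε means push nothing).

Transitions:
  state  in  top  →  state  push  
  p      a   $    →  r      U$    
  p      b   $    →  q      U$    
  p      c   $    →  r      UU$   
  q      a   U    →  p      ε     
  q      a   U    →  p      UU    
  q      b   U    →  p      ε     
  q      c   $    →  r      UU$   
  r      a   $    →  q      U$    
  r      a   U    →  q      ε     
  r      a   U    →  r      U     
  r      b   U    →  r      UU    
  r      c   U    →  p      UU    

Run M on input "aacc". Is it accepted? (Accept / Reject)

Reject

No computation consumes all input and reaches a final state.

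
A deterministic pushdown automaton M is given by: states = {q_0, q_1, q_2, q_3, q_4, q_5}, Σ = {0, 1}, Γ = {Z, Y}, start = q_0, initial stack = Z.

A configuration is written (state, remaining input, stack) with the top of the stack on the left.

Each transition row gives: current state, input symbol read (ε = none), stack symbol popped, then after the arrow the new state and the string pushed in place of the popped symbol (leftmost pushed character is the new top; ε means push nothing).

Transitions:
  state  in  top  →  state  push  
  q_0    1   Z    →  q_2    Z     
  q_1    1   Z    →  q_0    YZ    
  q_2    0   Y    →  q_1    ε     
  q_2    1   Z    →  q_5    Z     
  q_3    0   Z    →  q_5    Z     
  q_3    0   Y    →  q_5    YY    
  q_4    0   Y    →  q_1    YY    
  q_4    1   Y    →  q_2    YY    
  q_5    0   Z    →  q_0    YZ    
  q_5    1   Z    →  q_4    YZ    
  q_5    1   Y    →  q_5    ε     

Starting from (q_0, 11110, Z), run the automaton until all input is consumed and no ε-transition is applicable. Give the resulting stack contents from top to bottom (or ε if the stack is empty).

(q_0, 11110, Z)
  read 1, top Z: go to q_2, push Z → (q_2, 1110, Z)
  read 1, top Z: go to q_5, push Z → (q_5, 110, Z)
  read 1, top Z: go to q_4, push YZ → (q_4, 10, YZ)
  read 1, top Y: go to q_2, push YY → (q_2, 0, YYZ)
  read 0, top Y: go to q_1, push ε → (q_1, ε, YZ)
All input consumed in state q_1 with stack YZ.

YZ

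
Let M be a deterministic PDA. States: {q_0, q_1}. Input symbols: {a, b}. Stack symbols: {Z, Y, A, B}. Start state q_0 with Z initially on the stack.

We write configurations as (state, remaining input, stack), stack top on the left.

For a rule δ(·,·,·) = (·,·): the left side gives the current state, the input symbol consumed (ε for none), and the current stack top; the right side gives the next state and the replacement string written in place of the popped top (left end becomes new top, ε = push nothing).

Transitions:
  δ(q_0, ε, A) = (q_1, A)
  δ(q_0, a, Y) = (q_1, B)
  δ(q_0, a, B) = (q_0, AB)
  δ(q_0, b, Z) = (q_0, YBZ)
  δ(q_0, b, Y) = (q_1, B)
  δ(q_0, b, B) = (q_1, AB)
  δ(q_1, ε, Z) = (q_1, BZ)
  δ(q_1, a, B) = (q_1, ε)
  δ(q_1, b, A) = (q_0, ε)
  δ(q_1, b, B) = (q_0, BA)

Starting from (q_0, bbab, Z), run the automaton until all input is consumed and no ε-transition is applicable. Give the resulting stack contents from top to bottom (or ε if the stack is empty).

BAZ

(q_0, bbab, Z)
  read b, top Z: go to q_0, push YBZ → (q_0, bab, YBZ)
  read b, top Y: go to q_1, push B → (q_1, ab, BBZ)
  read a, top B: go to q_1, push ε → (q_1, b, BZ)
  read b, top B: go to q_0, push BA → (q_0, ε, BAZ)
All input consumed in state q_0 with stack BAZ.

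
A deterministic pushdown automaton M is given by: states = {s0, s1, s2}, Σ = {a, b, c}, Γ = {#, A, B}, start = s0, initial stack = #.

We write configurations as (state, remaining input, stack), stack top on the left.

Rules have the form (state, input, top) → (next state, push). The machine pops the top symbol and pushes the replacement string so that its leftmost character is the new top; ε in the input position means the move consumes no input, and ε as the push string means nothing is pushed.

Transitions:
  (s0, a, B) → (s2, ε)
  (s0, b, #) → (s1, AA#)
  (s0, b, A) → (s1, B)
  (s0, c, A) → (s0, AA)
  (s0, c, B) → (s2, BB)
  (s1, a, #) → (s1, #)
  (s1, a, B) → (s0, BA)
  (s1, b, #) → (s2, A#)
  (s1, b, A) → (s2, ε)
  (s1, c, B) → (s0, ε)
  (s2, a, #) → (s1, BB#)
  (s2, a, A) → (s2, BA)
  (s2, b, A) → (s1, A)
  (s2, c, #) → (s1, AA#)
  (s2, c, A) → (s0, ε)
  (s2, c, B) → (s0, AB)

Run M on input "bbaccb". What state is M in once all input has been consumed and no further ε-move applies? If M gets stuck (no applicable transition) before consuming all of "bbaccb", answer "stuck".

s1

(s0, bbaccb, #) ⊢ (s1, baccb, AA#) ⊢ (s2, accb, A#) ⊢ (s2, ccb, BA#) ⊢ (s0, cb, ABA#) ⊢ (s0, b, AABA#) ⊢ (s1, ε, BABA#)
All input consumed; M is in state s1.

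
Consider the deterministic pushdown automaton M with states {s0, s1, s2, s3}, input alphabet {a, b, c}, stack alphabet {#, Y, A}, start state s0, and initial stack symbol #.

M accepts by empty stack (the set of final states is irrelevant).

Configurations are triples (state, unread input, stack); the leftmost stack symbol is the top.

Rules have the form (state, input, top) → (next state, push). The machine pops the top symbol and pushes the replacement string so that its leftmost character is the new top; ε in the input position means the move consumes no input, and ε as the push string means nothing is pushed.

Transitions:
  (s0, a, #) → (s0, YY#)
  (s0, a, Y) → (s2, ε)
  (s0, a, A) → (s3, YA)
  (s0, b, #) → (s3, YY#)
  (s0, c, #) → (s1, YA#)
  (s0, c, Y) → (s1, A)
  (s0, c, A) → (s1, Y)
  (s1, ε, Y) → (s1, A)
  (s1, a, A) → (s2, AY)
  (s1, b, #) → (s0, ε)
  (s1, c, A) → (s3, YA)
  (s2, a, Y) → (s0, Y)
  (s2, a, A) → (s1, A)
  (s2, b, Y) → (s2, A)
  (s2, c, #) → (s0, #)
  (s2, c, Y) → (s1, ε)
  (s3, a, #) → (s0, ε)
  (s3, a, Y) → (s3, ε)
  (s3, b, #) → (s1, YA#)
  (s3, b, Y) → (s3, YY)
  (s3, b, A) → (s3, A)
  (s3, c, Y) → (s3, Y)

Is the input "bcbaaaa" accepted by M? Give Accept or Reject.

(s0, bcbaaaa, #) ⊢ (s3, cbaaaa, YY#) ⊢ (s3, baaaa, YY#) ⊢ (s3, aaaa, YYY#) ⊢ (s3, aaa, YY#) ⊢ (s3, aa, Y#) ⊢ (s3, a, #) ⊢ (s0, ε, ε)
All input consumed and the stack is empty.

Accept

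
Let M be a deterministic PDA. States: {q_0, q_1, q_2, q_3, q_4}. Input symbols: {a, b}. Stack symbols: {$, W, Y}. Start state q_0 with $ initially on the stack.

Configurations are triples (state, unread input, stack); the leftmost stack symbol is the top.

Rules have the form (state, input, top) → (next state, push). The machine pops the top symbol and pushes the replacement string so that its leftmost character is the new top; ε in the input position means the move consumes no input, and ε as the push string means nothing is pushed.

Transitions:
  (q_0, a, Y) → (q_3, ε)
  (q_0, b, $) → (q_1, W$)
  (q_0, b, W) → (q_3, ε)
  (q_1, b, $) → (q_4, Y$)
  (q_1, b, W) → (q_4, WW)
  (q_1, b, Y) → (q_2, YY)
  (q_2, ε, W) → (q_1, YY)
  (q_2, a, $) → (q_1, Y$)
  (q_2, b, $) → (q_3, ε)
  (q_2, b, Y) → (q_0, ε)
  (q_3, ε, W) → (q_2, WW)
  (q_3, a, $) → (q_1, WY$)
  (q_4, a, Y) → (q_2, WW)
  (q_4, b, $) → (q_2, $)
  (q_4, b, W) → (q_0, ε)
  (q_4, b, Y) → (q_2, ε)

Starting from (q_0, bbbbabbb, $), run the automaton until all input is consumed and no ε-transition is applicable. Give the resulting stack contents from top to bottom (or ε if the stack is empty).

Y$

(q_0, bbbbabbb, $) ⊢ (q_1, bbbabbb, W$) ⊢ (q_4, bbabbb, WW$) ⊢ (q_0, babbb, W$) ⊢ (q_3, abbb, $) ⊢ (q_1, bbb, WY$) ⊢ (q_4, bb, WWY$) ⊢ (q_0, b, WY$) ⊢ (q_3, ε, Y$)
All input consumed in state q_3 with stack Y$.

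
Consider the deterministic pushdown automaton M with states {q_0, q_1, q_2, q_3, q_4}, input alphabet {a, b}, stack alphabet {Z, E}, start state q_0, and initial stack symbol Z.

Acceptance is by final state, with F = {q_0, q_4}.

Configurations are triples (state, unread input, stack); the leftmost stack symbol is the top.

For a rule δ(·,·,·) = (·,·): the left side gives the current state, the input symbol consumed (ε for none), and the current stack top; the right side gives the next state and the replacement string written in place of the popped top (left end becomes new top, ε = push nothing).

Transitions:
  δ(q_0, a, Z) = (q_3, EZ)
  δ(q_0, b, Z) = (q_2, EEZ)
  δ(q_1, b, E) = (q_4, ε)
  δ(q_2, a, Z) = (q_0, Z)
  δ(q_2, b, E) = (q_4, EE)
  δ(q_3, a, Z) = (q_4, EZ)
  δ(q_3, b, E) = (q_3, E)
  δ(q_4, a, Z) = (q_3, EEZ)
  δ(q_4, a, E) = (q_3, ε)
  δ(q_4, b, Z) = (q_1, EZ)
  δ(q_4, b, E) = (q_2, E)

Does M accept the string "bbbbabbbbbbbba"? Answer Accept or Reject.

Reject

(q_0, bbbbabbbbbbbba, Z)
  read b, top Z: go to q_2, push EEZ → (q_2, bbbabbbbbbbba, EEZ)
  read b, top E: go to q_4, push EE → (q_4, bbabbbbbbbba, EEEZ)
  read b, top E: go to q_2, push E → (q_2, babbbbbbbba, EEEZ)
  read b, top E: go to q_4, push EE → (q_4, abbbbbbbba, EEEEZ)
  read a, top E: go to q_3, push ε → (q_3, bbbbbbbba, EEEZ)
  read b, top E: go to q_3, push E → (q_3, bbbbbbba, EEEZ)
  read b, top E: go to q_3, push E → (q_3, bbbbbba, EEEZ)
  read b, top E: go to q_3, push E → (q_3, bbbbba, EEEZ)
  read b, top E: go to q_3, push E → (q_3, bbbba, EEEZ)
  read b, top E: go to q_3, push E → (q_3, bbba, EEEZ)
  read b, top E: go to q_3, push E → (q_3, bba, EEEZ)
  read b, top E: go to q_3, push E → (q_3, ba, EEEZ)
  read b, top E: go to q_3, push E → (q_3, a, EEEZ)
No transition applies at (q_3, a, EEEZ); input not fully consumed.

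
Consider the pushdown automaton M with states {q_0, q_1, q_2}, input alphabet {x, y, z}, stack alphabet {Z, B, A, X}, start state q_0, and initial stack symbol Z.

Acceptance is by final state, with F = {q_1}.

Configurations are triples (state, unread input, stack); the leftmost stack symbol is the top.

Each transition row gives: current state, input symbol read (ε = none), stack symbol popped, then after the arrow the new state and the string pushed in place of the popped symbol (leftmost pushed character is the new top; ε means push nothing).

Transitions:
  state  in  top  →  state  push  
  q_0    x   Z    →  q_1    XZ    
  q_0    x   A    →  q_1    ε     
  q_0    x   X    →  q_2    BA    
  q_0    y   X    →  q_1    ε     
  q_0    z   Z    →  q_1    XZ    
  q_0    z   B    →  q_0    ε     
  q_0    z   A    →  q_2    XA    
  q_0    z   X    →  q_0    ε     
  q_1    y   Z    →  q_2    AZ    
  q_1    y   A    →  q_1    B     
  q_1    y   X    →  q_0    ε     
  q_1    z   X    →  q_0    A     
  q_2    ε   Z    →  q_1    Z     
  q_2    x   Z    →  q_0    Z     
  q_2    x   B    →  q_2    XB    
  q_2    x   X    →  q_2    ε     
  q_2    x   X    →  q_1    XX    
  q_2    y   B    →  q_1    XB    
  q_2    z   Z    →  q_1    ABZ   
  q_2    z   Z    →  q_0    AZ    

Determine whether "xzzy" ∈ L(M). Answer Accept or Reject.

Reject

No computation consumes all input and reaches a final state.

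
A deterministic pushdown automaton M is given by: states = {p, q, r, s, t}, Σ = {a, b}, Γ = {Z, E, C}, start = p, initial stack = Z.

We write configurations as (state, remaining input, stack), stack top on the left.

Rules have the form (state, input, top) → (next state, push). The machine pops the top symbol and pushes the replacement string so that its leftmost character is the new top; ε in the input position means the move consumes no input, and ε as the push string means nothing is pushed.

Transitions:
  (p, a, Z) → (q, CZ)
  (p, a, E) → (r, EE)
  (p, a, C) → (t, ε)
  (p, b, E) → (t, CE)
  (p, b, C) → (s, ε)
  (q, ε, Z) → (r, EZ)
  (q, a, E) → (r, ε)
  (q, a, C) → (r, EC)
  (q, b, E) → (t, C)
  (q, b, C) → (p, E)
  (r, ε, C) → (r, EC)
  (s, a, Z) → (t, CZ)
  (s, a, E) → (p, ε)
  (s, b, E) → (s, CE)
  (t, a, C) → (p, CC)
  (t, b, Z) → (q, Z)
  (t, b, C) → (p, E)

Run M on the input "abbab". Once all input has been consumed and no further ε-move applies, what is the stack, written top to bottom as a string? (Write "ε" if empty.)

(p, abbab, Z)
  read a, top Z: go to q, push CZ → (q, bbab, CZ)
  read b, top C: go to p, push E → (p, bab, EZ)
  read b, top E: go to t, push CE → (t, ab, CEZ)
  read a, top C: go to p, push CC → (p, b, CCEZ)
  read b, top C: go to s, push ε → (s, ε, CEZ)
All input consumed in state s with stack CEZ.

CEZ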